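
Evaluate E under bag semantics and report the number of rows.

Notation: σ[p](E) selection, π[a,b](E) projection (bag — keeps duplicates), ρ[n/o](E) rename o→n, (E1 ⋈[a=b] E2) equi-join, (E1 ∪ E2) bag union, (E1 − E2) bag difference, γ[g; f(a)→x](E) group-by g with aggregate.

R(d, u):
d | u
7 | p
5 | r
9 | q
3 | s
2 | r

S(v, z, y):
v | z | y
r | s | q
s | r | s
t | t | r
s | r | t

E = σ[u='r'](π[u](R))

Per-node cardinality:
  R → 5
  π[u](R) → 5
  σ[u='r'](π[u](R)) → 2

|E| = 2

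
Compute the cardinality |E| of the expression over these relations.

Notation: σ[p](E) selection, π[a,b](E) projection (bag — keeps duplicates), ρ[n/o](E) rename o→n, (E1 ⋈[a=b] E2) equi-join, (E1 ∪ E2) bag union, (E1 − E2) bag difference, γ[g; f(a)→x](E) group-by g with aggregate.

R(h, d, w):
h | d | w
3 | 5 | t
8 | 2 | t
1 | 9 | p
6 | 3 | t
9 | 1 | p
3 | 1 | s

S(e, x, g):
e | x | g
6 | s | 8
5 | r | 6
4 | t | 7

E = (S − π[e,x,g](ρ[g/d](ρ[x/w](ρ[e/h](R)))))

Per-node cardinality:
  S → 3
  R → 6
  ρ[e/h](R) → 6
  ρ[x/w](ρ[e/h](R)) → 6
  ρ[g/d](ρ[x/w](ρ[e/h](R))) → 6
  π[e,x,g](ρ[g/d](ρ[x/w](ρ[e/h](R)))) → 6
  (S − π[e,x,g](ρ[g/d](ρ[x/w](ρ[e/h](R))))) → 3

|E| = 3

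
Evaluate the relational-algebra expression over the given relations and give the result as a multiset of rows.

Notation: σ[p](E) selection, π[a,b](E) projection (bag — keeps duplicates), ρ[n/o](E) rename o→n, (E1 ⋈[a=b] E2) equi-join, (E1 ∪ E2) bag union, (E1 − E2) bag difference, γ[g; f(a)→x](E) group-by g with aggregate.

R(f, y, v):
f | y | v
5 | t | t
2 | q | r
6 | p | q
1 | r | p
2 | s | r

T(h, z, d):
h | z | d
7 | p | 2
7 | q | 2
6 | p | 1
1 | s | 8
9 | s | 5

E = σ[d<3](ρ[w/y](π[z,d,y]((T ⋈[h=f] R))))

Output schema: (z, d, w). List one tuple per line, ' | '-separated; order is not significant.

Per-node cardinality:
  T → 5
  R → 5
  (T ⋈[h=f] R) → 2
  π[z,d,y]((T ⋈[h=f] R)) → 2
  ρ[w/y](π[z,d,y]((T ⋈[h=f] R))) → 2
  σ[d<3](ρ[w/y](π[z,d,y]((T ⋈[h=f] R)))) → 1

== RESULT ==
z | d | w
p | 1 | p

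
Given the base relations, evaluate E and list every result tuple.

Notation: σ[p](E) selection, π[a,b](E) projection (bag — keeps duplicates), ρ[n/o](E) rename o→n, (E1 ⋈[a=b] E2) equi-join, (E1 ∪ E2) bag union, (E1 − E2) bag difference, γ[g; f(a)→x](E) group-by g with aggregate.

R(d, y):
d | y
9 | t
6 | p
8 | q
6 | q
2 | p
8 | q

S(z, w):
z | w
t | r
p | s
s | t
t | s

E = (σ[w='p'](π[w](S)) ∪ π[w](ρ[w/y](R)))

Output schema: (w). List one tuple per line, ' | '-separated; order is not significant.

Per-node cardinality:
  S → 4
  π[w](S) → 4
  σ[w='p'](π[w](S)) → 0
  R → 6
  ρ[w/y](R) → 6
  π[w](ρ[w/y](R)) → 6
  (σ[w='p'](π[w](S)) ∪ π[w](ρ[w/y](R))) → 6

== RESULT ==
w
p
p
q
q
q
t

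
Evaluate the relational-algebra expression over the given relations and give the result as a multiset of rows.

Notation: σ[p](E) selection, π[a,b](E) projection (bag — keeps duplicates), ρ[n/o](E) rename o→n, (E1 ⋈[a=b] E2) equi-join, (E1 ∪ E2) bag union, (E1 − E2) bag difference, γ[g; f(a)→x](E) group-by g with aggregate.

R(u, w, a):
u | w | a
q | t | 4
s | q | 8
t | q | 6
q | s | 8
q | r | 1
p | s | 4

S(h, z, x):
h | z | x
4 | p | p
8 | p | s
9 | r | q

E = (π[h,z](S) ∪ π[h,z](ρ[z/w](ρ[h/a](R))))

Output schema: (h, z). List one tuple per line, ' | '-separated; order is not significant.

Per-node cardinality:
  S → 3
  π[h,z](S) → 3
  R → 6
  ρ[h/a](R) → 6
  ρ[z/w](ρ[h/a](R)) → 6
  π[h,z](ρ[z/w](ρ[h/a](R))) → 6
  (π[h,z](S) ∪ π[h,z](ρ[z/w](ρ[h/a](R)))) → 9

== RESULT ==
h | z
1 | r
4 | p
4 | s
4 | t
6 | q
8 | p
8 | q
8 | s
9 | r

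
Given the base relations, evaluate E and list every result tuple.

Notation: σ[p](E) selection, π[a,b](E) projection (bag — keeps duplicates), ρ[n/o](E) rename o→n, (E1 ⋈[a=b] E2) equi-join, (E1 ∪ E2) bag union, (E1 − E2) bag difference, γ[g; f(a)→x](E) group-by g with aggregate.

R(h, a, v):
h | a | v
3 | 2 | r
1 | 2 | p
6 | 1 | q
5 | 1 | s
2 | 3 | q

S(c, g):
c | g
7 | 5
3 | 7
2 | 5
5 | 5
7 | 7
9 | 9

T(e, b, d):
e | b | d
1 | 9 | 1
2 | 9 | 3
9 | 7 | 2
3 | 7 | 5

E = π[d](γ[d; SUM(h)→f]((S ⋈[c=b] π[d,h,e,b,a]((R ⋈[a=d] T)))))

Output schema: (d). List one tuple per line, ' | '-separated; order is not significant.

Stepwise |·|:
  S → 6
  R → 5
  T → 4
  (R ⋈[a=d] T) → 5
  π[d,h,e,b,a]((R ⋈[a=d] T)) → 5
  (S ⋈[c=b] π[d,h,e,b,a]((R ⋈[a=d] T))) → 7
  γ[d; SUM(h)→f]((S ⋈[c=b] π[d,h,e,b,a]((R ⋈[a=d] T)))) → 3
  π[d](γ[d; SUM(h)→f]((S ⋈[c=b] π[d,h,e,b,a]((R ⋈[a=d] T))))) → 3

== RESULT ==
d
1
2
3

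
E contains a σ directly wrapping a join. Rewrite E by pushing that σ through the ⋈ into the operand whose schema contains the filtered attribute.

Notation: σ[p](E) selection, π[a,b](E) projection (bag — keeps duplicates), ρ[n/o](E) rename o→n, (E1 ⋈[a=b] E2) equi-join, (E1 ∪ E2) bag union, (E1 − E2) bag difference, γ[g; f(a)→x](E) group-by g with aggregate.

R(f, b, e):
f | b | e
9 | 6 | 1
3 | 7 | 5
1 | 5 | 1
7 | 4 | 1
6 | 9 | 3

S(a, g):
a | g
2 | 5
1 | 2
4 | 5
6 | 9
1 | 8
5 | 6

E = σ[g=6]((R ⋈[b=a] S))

σ filters on g, owned by the right side.
E' = (R ⋈[b=a] σ[g=6](S))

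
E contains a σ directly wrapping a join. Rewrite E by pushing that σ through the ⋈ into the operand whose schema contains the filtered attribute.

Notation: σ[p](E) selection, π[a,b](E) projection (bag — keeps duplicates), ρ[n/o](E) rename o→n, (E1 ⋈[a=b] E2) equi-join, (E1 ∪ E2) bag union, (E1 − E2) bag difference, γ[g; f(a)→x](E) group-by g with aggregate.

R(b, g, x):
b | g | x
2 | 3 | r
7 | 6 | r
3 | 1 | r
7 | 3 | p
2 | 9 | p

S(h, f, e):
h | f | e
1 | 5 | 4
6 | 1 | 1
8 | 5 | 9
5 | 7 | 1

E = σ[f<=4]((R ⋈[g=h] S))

σ filters on f, owned by the right side.
E' = (R ⋈[g=h] σ[f<=4](S))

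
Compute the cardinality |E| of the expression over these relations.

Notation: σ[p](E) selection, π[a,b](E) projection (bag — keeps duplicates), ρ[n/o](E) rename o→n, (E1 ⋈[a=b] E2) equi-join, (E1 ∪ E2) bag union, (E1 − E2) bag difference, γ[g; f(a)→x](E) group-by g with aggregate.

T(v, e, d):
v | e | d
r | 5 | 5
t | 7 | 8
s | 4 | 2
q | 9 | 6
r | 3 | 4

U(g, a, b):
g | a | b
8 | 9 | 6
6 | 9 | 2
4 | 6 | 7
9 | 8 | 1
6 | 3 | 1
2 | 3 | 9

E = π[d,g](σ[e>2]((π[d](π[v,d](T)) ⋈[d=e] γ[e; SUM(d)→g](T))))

Per-node cardinality:
  T → 5
  π[v,d](T) → 5
  π[d](π[v,d](T)) → 5
  T → 5
  γ[e; SUM(d)→g](T) → 5
  (π[d](π[v,d](T)) ⋈[d=e] γ[e; SUM(d)→g](T)) → 2
  σ[e>2]((π[d](π[v,d](T)) ⋈[d=e] γ[e; SUM(d)→g](T))) → 2
  π[d,g](σ[e>2]((π[d](π[v,d](T)) ⋈[d=e] γ[e; SUM(d)→g](T)))) → 2

|E| = 2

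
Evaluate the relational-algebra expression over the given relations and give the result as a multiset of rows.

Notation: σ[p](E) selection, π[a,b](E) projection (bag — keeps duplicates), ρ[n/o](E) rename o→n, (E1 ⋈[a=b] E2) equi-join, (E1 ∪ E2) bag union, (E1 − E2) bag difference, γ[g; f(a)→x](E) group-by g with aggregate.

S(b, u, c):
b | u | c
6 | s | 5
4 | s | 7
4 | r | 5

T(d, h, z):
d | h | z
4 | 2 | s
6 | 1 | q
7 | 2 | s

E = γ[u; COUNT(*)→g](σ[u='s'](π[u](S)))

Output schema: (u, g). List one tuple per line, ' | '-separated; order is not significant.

Stepwise |·|:
  S → 3
  π[u](S) → 3
  σ[u='s'](π[u](S)) → 2
  γ[u; COUNT(*)→g](σ[u='s'](π[u](S))) → 1

== RESULT ==
u | g
s | 2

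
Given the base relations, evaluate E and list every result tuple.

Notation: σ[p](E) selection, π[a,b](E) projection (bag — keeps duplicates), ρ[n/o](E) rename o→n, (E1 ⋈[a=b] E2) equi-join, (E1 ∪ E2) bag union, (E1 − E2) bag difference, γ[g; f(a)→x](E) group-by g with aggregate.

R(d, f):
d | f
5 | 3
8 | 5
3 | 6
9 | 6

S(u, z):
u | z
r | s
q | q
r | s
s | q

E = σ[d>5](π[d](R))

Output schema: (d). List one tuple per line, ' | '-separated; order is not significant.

Per-node cardinality:
  R → 4
  π[d](R) → 4
  σ[d>5](π[d](R)) → 2

== RESULT ==
d
8
9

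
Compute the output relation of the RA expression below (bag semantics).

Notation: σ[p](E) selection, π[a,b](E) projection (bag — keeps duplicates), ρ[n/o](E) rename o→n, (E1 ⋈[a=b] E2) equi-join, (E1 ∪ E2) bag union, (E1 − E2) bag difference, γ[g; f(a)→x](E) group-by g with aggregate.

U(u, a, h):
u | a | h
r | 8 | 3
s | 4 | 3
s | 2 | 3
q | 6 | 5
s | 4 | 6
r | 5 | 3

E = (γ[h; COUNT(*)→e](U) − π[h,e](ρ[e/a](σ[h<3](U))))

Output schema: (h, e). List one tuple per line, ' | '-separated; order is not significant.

Row counts bottom-up:
  U → 6
  γ[h; COUNT(*)→e](U) → 3
  U → 6
  σ[h<3](U) → 0
  ρ[e/a](σ[h<3](U)) → 0
  π[h,e](ρ[e/a](σ[h<3](U))) → 0
  (γ[h; COUNT(*)→e](U) − π[h,e](ρ[e/a](σ[h<3](U)))) → 3

== RESULT ==
h | e
3 | 4
5 | 1
6 | 1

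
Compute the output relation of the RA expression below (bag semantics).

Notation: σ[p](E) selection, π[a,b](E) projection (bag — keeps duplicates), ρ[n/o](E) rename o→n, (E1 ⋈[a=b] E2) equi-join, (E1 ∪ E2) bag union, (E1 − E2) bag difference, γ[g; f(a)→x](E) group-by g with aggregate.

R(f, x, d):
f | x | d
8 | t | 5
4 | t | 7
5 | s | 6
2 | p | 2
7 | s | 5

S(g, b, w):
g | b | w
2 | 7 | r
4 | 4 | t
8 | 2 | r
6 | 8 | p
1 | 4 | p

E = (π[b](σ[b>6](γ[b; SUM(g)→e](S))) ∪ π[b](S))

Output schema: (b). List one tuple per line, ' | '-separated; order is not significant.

Subexpression sizes:
  S → 5
  γ[b; SUM(g)→e](S) → 4
  σ[b>6](γ[b; SUM(g)→e](S)) → 2
  π[b](σ[b>6](γ[b; SUM(g)→e](S))) → 2
  S → 5
  π[b](S) → 5
  (π[b](σ[b>6](γ[b; SUM(g)→e](S))) ∪ π[b](S)) → 7

== RESULT ==
b
2
4
4
7
7
8
8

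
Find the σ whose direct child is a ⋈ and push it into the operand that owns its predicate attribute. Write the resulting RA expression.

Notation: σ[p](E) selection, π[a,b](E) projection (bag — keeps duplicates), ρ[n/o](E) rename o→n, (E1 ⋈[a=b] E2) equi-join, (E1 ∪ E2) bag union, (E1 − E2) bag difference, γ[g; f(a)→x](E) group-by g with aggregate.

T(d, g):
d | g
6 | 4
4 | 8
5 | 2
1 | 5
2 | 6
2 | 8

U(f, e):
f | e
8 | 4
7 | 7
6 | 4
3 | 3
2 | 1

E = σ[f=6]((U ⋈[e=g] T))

σ filters on f, owned by the left side.
E' = (σ[f=6](U) ⋈[e=g] T)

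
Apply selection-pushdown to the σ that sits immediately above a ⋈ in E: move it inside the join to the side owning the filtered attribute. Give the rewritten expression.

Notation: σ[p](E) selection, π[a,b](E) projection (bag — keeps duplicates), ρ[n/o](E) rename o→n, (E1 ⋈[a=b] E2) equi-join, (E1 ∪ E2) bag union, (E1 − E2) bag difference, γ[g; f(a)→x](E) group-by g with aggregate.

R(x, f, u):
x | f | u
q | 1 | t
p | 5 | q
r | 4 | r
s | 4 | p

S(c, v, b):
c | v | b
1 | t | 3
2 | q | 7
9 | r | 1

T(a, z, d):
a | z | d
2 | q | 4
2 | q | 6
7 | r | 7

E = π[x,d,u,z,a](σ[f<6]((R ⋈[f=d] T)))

σ filters on f, owned by the left side.
E' = π[x,d,u,z,a]((σ[f<6](R) ⋈[f=d] T))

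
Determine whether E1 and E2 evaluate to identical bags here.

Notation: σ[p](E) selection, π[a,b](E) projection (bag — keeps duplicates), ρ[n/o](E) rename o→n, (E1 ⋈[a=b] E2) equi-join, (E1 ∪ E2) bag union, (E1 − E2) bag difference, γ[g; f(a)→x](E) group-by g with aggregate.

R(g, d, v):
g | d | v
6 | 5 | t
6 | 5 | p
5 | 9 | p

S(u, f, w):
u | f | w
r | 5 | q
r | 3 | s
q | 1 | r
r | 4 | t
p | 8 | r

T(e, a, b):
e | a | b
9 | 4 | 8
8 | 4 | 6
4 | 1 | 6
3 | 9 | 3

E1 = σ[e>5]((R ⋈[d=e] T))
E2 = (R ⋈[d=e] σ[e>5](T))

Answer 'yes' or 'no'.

E1 stepwise |·|:
  R → 3
  T → 4
  (R ⋈[d=e] T) → 1
  σ[e>5]((R ⋈[d=e] T)) → 1
E2 stepwise |·|:
  R → 3
  T → 4
  σ[e>5](T) → 2
  (R ⋈[d=e] σ[e>5](T)) → 1

E1 and E2 produce the same multiset:
g | d | v | e | a | b
5 | 9 | p | 9 | 4 | 8

yes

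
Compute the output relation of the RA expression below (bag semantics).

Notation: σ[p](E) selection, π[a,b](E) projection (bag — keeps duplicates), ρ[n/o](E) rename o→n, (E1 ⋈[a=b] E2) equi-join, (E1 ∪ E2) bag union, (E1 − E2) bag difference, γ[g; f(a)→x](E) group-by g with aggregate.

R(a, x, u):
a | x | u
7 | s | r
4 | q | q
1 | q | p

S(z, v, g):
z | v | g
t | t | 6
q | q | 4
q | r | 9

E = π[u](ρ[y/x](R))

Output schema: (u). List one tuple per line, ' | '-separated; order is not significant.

Row counts bottom-up:
  R → 3
  ρ[y/x](R) → 3
  π[u](ρ[y/x](R)) → 3

== RESULT ==
u
p
q
r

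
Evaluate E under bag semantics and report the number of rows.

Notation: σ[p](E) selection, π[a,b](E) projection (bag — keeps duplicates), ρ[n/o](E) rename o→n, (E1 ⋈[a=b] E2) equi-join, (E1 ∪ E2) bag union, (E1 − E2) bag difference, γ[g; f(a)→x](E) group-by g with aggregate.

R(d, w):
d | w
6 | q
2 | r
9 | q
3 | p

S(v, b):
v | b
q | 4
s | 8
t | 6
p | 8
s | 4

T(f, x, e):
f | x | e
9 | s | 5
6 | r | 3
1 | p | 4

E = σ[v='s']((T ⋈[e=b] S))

Row counts bottom-up:
  T → 3
  S → 5
  (T ⋈[e=b] S) → 2
  σ[v='s']((T ⋈[e=b] S)) → 1

|E| = 1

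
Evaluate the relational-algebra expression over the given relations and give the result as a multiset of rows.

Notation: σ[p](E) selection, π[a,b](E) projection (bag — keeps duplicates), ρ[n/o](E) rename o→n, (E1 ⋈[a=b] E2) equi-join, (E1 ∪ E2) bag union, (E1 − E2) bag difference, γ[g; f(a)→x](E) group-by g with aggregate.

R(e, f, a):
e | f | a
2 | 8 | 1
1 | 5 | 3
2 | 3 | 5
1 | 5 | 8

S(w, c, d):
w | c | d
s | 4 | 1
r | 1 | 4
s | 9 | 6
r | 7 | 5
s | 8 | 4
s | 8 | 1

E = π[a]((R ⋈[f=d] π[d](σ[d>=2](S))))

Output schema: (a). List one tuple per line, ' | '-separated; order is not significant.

Per-node cardinality:
  R → 4
  S → 6
  σ[d>=2](S) → 4
  π[d](σ[d>=2](S)) → 4
  (R ⋈[f=d] π[d](σ[d>=2](S))) → 2
  π[a]((R ⋈[f=d] π[d](σ[d>=2](S)))) → 2

== RESULT ==
a
3
8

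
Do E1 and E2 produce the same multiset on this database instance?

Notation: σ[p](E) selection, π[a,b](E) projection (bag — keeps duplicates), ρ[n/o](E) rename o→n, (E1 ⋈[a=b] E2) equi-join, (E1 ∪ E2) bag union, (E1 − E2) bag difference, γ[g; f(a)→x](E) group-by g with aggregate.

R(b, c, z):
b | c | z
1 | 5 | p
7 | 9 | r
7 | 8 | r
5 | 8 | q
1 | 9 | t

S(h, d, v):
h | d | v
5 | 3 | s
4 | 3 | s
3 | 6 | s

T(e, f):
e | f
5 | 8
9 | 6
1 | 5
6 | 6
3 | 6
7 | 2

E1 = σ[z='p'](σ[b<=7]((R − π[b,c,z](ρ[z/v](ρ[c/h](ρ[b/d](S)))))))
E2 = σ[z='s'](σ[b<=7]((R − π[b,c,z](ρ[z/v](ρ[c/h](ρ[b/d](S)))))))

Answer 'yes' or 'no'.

E1 subexpression sizes:
  R → 5
  S → 3
  ρ[b/d](S) → 3
  ρ[c/h](ρ[b/d](S)) → 3
  ρ[z/v](ρ[c/h](ρ[b/d](S))) → 3
  π[b,c,z](ρ[z/v](ρ[c/h](ρ[b/d](S)))) → 3
  (R − π[b,c,z](ρ[z/v](ρ[c/h](ρ[b/d](S))))) → 5
  σ[b<=7]((R − π[b,c,z](ρ[z/v](ρ[c/h](ρ[b/d](S)))))) → 5
  σ[z='p'](σ[b<=7]((R − π[b,c,z](ρ[z/v](ρ[c/h](ρ[b/d](S))))))) → 1
E2 subexpression sizes:
  R → 5
  S → 3
  ρ[b/d](S) → 3
  ρ[c/h](ρ[b/d](S)) → 3
  ρ[z/v](ρ[c/h](ρ[b/d](S))) → 3
  π[b,c,z](ρ[z/v](ρ[c/h](ρ[b/d](S)))) → 3
  (R − π[b,c,z](ρ[z/v](ρ[c/h](ρ[b/d](S))))) → 5
  σ[b<=7]((R − π[b,c,z](ρ[z/v](ρ[c/h](ρ[b/d](S)))))) → 5
  σ[z='s'](σ[b<=7]((R − π[b,c,z](ρ[z/v](ρ[c/h](ρ[b/d](S))))))) → 0

E1 result:
b | c | z
1 | 5 | p
E2 result:
b | c | z
(0 rows)
Witness: (1, 5, 'p') appears 1× in E1 but 0× in E2.

no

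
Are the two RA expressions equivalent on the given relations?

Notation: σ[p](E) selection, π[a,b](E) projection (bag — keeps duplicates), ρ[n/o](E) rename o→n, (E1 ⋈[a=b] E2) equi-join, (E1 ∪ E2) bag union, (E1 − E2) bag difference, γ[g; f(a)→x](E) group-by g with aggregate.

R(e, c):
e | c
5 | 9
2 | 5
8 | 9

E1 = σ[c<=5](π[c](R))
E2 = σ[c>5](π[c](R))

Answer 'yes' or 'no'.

E1 row counts bottom-up:
  R → 3
  π[c](R) → 3
  σ[c<=5](π[c](R)) → 1
E2 row counts bottom-up:
  R → 3
  π[c](R) → 3
  σ[c>5](π[c](R)) → 2

E1 result:
c
5
E2 result:
c
9
9
Witness: (9,) appears 0× in E1 but 2× in E2.

no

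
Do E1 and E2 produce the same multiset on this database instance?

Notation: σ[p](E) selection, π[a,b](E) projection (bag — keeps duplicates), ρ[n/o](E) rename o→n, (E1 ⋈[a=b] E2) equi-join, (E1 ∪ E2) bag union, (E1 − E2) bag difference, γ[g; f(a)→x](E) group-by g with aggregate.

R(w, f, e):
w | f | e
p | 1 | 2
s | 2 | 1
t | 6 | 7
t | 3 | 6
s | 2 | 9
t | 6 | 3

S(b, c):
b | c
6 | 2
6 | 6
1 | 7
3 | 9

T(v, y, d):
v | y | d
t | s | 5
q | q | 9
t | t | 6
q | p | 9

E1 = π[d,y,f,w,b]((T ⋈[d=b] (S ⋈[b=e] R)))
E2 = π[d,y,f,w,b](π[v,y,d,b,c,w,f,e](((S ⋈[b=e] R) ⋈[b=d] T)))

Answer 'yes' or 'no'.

E1 stepwise |·|:
  T → 4
  S → 4
  R → 6
  (S ⋈[b=e] R) → 4
  (T ⋈[d=b] (S ⋈[b=e] R)) → 2
  π[d,y,f,w,b]((T ⋈[d=b] (S ⋈[b=e] R))) → 2
E2 stepwise |·|:
  S → 4
  R → 6
  (S ⋈[b=e] R) → 4
  T → 4
  ((S ⋈[b=e] R) ⋈[b=d] T) → 2
  π[v,y,d,b,c,w,f,e](((S ⋈[b=e] R) ⋈[b=d] T)) → 2
  π[d,y,f,w,b](π[v,y,d,b,c,w,f,e](((S ⋈[b=e] R) ⋈[b=d] T))) → 2

E1 and E2 produce the same multiset:
d | y | f | w | b
6 | t | 3 | t | 6
6 | t | 3 | t | 6

yes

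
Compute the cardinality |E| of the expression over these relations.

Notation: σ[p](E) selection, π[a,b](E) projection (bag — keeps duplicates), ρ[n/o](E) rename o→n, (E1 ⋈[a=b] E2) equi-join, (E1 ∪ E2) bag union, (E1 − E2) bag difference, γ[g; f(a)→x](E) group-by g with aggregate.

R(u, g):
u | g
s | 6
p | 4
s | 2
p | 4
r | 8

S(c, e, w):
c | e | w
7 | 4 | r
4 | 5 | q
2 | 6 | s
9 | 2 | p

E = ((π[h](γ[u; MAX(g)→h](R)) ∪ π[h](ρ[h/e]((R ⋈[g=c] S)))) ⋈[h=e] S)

Row counts bottom-up:
  R → 5
  γ[u; MAX(g)→h](R) → 3
  π[h](γ[u; MAX(g)→h](R)) → 3
  R → 5
  S → 4
  (R ⋈[g=c] S) → 3
  ρ[h/e]((R ⋈[g=c] S)) → 3
  π[h](ρ[h/e]((R ⋈[g=c] S))) → 3
  (π[h](γ[u; MAX(g)→h](R)) ∪ π[h](ρ[h/e]((R ⋈[g=c] S)))) → 6
  S → 4
  ((π[h](γ[u; MAX(g)→h](R)) ∪ π[h](ρ[h/e]((R ⋈[g=c] S)))) ⋈[h=e] S) → 5

|E| = 5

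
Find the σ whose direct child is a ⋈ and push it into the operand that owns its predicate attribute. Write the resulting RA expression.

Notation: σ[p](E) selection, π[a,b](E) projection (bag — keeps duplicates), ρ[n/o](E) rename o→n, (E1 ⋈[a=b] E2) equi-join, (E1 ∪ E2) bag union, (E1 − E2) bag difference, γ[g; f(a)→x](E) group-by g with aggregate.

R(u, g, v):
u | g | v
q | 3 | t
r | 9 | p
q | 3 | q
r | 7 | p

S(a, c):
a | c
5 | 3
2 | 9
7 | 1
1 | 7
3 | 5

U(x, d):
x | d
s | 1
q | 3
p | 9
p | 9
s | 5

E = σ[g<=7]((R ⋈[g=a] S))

σ filters on g, owned by the left side.
E' = (σ[g<=7](R) ⋈[g=a] S)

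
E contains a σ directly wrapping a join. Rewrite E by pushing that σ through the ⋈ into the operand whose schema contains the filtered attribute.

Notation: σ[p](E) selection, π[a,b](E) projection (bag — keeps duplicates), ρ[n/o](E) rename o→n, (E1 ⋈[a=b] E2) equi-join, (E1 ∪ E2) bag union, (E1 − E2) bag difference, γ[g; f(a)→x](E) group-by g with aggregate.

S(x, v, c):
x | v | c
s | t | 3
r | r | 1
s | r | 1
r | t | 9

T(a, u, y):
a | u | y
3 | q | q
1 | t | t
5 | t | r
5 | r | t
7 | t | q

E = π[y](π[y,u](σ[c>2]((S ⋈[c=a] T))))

σ filters on c, owned by the left side.
E' = π[y](π[y,u]((σ[c>2](S) ⋈[c=a] T)))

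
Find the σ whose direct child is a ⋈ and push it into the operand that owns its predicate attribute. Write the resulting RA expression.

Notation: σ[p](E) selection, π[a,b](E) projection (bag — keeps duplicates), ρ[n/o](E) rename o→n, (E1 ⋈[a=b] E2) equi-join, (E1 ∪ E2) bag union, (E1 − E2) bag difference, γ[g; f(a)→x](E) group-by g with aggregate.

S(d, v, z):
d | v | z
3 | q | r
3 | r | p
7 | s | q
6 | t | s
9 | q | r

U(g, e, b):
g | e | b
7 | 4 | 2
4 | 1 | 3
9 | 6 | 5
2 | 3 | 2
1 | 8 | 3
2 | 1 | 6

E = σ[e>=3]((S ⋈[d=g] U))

σ filters on e, owned by the right side.
E' = (S ⋈[d=g] σ[e>=3](U))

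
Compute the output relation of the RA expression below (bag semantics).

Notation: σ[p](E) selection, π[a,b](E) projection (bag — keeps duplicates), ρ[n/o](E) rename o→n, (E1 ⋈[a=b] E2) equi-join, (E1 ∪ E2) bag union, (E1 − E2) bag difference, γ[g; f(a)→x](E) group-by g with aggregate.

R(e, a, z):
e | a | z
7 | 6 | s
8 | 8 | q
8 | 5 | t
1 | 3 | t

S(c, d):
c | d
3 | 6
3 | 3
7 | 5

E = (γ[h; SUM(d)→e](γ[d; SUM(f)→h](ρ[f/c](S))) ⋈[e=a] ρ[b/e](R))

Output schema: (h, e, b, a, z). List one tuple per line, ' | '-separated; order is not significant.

Subexpression sizes:
  S → 3
  ρ[f/c](S) → 3
  γ[d; SUM(f)→h](ρ[f/c](S)) → 3
  γ[h; SUM(d)→e](γ[d; SUM(f)→h](ρ[f/c](S))) → 2
  R → 4
  ρ[b/e](R) → 4
  (γ[h; SUM(d)→e](γ[d; SUM(f)→h](ρ[f/c](S))) ⋈[e=a] ρ[b/e](R)) → 1

== RESULT ==
h | e | b | a | z
7 | 5 | 8 | 5 | t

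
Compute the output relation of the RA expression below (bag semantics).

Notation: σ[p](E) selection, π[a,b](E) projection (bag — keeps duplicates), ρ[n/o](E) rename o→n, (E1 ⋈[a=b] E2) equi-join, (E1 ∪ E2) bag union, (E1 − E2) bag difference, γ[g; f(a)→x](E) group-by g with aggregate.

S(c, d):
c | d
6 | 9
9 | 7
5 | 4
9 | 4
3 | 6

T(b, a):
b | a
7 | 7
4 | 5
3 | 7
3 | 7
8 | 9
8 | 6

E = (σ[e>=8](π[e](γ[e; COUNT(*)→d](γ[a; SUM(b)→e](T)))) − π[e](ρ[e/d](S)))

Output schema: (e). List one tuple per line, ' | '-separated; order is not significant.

Per-node cardinality:
  T → 6
  γ[a; SUM(b)→e](T) → 4
  γ[e; COUNT(*)→d](γ[a; SUM(b)→e](T)) → 3
  π[e](γ[e; COUNT(*)→d](γ[a; SUM(b)→e](T))) → 3
  σ[e>=8](π[e](γ[e; COUNT(*)→d](γ[a; SUM(b)→e](T)))) → 2
  S → 5
  ρ[e/d](S) → 5
  π[e](ρ[e/d](S)) → 5
  (σ[e>=8](π[e](γ[e; COUNT(*)→d](γ[a; SUM(b)→e](T)))) − π[e](ρ[e/d](S))) → 2

== RESULT ==
e
8
13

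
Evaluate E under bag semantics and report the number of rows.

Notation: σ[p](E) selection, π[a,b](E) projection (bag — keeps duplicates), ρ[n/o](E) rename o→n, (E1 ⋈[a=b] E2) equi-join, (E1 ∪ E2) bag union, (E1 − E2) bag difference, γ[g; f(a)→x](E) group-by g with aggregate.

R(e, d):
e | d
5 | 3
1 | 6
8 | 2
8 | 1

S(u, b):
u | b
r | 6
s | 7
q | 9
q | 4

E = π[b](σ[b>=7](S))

Stepwise |·|:
  S → 4
  σ[b>=7](S) → 2
  π[b](σ[b>=7](S)) → 2

|E| = 2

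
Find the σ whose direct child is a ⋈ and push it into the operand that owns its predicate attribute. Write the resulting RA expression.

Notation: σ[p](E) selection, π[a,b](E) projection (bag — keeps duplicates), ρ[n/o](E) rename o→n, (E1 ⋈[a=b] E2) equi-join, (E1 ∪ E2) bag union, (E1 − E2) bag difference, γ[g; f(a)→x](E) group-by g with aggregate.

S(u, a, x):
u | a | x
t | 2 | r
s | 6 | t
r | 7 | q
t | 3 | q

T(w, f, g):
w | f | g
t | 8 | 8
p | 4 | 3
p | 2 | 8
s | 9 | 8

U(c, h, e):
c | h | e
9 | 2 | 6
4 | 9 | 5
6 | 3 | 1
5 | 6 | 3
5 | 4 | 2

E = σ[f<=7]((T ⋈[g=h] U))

σ filters on f, owned by the left side.
E' = (σ[f<=7](T) ⋈[g=h] U)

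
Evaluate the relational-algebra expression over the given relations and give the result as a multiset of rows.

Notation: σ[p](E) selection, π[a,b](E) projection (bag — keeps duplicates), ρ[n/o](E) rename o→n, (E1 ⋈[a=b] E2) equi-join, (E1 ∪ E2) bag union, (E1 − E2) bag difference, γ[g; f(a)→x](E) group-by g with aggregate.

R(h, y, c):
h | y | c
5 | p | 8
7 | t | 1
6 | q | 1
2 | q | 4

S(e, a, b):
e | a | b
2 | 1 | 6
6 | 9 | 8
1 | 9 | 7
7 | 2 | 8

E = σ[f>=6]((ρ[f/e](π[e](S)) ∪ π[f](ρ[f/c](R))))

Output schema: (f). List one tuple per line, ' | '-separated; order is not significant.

Per-node cardinality:
  S → 4
  π[e](S) → 4
  ρ[f/e](π[e](S)) → 4
  R → 4
  ρ[f/c](R) → 4
  π[f](ρ[f/c](R)) → 4
  (ρ[f/e](π[e](S)) ∪ π[f](ρ[f/c](R))) → 8
  σ[f>=6]((ρ[f/e](π[e](S)) ∪ π[f](ρ[f/c](R)))) → 3

== RESULT ==
f
6
7
8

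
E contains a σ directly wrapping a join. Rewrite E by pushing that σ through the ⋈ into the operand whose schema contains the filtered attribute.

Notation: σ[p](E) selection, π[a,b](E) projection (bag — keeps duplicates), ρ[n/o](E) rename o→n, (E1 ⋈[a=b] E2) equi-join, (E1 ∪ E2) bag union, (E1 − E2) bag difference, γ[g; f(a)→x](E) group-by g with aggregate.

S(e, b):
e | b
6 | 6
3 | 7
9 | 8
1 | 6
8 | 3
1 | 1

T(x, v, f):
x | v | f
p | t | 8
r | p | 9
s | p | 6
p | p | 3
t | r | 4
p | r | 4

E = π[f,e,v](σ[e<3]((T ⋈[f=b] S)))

σ filters on e, owned by the right side.
E' = π[f,e,v]((T ⋈[f=b] σ[e<3](S)))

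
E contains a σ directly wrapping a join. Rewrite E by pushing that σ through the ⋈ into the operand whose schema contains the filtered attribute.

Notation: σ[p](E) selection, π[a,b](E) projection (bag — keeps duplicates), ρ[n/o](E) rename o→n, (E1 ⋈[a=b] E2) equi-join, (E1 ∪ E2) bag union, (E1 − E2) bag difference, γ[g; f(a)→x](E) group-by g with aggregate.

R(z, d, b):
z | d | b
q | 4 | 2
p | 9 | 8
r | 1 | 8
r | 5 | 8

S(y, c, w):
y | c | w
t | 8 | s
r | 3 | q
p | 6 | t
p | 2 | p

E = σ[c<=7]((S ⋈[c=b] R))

σ filters on c, owned by the left side.
E' = (σ[c<=7](S) ⋈[c=b] R)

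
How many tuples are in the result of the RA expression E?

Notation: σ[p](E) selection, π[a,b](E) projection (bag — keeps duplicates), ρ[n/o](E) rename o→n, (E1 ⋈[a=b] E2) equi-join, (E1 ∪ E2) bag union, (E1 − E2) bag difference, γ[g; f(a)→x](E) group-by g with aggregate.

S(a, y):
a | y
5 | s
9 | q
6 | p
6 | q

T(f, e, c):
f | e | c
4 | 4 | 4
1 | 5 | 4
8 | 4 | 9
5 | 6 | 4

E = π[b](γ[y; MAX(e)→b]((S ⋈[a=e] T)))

Row counts bottom-up:
  S → 4
  T → 4
  (S ⋈[a=e] T) → 3
  γ[y; MAX(e)→b]((S ⋈[a=e] T)) → 3
  π[b](γ[y; MAX(e)→b]((S ⋈[a=e] T))) → 3

|E| = 3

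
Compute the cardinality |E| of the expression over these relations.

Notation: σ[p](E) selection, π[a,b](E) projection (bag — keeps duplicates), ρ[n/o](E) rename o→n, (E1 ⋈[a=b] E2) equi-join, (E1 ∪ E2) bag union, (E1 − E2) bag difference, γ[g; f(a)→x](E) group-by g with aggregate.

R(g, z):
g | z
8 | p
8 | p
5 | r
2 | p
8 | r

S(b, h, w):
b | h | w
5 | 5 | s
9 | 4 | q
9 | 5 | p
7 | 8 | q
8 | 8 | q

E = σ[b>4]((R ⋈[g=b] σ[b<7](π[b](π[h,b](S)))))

Row counts bottom-up:
  R → 5
  S → 5
  π[h,b](S) → 5
  π[b](π[h,b](S)) → 5
  σ[b<7](π[b](π[h,b](S))) → 1
  (R ⋈[g=b] σ[b<7](π[b](π[h,b](S)))) → 1
  σ[b>4]((R ⋈[g=b] σ[b<7](π[b](π[h,b](S))))) → 1

|E| = 1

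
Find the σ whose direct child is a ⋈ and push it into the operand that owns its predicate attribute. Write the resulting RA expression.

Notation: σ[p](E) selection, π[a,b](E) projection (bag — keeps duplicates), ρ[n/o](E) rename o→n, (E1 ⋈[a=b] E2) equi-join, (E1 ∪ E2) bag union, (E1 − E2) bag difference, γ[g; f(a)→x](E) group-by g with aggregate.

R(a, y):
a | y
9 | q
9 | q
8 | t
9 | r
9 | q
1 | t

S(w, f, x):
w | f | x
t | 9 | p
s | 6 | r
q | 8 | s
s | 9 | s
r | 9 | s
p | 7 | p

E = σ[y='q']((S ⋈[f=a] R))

σ filters on y, owned by the right side.
E' = (S ⋈[f=a] σ[y='q'](R))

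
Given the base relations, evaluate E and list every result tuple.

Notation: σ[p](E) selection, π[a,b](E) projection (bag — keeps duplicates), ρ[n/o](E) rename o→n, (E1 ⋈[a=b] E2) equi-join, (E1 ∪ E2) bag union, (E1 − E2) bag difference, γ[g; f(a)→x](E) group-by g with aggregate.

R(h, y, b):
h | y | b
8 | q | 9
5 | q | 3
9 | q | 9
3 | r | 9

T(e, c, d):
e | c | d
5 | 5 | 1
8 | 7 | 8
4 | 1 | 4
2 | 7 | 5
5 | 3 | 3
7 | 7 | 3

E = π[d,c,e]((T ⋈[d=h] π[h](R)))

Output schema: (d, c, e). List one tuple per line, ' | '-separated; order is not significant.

Per-node cardinality:
  T → 6
  R → 4
  π[h](R) → 4
  (T ⋈[d=h] π[h](R)) → 4
  π[d,c,e]((T ⋈[d=h] π[h](R))) → 4

== RESULT ==
d | c | e
3 | 3 | 5
3 | 7 | 7
5 | 7 | 2
8 | 7 | 8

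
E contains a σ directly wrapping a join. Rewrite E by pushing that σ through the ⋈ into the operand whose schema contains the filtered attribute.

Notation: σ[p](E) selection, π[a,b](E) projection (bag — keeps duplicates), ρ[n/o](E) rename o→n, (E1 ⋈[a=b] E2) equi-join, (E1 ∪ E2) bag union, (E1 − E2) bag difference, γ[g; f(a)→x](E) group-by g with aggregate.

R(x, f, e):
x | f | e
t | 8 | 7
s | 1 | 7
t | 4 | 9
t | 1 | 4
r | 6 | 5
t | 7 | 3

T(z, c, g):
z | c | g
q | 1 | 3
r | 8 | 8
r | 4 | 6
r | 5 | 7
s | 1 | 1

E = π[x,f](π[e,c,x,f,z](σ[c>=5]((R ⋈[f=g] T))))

σ filters on c, owned by the right side.
E' = π[x,f](π[e,c,x,f,z]((R ⋈[f=g] σ[c>=5](T))))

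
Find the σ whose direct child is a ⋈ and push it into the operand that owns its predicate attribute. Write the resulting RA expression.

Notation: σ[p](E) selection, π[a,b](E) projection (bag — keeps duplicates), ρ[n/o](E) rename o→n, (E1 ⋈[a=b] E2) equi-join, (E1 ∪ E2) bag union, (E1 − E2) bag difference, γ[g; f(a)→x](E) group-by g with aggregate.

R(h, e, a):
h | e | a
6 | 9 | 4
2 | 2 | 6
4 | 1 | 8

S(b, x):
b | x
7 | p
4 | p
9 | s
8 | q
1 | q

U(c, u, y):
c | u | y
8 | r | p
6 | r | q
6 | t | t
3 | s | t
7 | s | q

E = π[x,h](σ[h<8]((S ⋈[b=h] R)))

σ filters on h, owned by the right side.
E' = π[x,h]((S ⋈[b=h] σ[h<8](R)))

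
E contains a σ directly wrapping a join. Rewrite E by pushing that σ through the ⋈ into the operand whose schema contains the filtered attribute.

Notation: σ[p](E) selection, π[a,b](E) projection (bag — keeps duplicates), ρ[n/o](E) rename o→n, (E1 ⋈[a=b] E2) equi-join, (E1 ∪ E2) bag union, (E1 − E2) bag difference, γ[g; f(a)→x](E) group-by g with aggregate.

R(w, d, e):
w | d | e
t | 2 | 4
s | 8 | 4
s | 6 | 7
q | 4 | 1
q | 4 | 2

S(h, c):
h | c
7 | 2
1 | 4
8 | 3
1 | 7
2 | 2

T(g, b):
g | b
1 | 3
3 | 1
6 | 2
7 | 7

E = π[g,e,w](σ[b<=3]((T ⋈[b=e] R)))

σ filters on b, owned by the left side.
E' = π[g,e,w]((σ[b<=3](T) ⋈[b=e] R))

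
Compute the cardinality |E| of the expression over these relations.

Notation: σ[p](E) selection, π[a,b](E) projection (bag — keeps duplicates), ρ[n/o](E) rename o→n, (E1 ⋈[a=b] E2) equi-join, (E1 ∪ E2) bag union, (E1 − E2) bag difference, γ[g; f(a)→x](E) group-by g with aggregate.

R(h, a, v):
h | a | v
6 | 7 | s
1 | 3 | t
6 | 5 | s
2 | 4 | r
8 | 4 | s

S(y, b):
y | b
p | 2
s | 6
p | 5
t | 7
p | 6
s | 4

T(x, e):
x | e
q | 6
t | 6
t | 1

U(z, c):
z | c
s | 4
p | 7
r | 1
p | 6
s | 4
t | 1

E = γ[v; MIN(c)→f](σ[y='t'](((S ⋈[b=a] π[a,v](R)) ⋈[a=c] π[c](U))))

Per-node cardinality:
  S → 6
  R → 5
  π[a,v](R) → 5
  (S ⋈[b=a] π[a,v](R)) → 4
  U → 6
  π[c](U) → 6
  ((S ⋈[b=a] π[a,v](R)) ⋈[a=c] π[c](U)) → 5
  σ[y='t'](((S ⋈[b=a] π[a,v](R)) ⋈[a=c] π[c](U))) → 1
  γ[v; MIN(c)→f](σ[y='t'](((S ⋈[b=a] π[a,v](R)) ⋈[a=c] π[c](U)))) → 1

|E| = 1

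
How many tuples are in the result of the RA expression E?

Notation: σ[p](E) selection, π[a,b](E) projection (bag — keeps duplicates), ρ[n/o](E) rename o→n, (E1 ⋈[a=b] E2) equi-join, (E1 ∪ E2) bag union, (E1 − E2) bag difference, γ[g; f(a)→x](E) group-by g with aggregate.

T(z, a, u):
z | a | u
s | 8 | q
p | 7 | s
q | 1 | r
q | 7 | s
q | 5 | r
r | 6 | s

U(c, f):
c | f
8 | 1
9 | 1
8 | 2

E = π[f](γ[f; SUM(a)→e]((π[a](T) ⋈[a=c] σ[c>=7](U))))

Per-node cardinality:
  T → 6
  π[a](T) → 6
  U → 3
  σ[c>=7](U) → 3
  (π[a](T) ⋈[a=c] σ[c>=7](U)) → 2
  γ[f; SUM(a)→e]((π[a](T) ⋈[a=c] σ[c>=7](U))) → 2
  π[f](γ[f; SUM(a)→e]((π[a](T) ⋈[a=c] σ[c>=7](U)))) → 2

|E| = 2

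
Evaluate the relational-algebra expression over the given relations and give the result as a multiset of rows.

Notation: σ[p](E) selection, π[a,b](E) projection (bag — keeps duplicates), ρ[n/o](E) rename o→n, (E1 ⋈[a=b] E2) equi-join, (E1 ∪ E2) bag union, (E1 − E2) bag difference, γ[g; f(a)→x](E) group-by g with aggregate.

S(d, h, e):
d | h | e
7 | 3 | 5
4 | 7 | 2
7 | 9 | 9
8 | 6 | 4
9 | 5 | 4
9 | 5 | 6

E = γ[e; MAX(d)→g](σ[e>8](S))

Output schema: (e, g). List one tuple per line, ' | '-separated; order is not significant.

Stepwise |·|:
  S → 6
  σ[e>8](S) → 1
  γ[e; MAX(d)→g](σ[e>8](S)) → 1

== RESULT ==
e | g
9 | 7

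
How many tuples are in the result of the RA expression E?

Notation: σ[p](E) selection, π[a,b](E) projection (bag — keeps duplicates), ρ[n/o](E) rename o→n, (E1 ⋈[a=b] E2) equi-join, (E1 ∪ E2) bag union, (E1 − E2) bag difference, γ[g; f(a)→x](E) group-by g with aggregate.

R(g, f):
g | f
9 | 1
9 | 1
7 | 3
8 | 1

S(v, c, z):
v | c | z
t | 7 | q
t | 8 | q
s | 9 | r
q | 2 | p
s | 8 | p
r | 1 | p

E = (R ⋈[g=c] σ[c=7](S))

Stepwise |·|:
  R → 4
  S → 6
  σ[c=7](S) → 1
  (R ⋈[g=c] σ[c=7](S)) → 1

|E| = 1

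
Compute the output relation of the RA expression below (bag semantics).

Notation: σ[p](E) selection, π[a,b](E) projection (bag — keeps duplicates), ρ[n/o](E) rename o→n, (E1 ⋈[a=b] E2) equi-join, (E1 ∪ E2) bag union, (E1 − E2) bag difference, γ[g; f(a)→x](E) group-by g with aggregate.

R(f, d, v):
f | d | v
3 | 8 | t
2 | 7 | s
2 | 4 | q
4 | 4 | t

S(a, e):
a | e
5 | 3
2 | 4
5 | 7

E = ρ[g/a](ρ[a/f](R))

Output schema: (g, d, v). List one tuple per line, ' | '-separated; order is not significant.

Row counts bottom-up:
  R → 4
  ρ[a/f](R) → 4
  ρ[g/a](ρ[a/f](R)) → 4

== RESULT ==
g | d | v
2 | 4 | q
2 | 7 | s
3 | 8 | t
4 | 4 | t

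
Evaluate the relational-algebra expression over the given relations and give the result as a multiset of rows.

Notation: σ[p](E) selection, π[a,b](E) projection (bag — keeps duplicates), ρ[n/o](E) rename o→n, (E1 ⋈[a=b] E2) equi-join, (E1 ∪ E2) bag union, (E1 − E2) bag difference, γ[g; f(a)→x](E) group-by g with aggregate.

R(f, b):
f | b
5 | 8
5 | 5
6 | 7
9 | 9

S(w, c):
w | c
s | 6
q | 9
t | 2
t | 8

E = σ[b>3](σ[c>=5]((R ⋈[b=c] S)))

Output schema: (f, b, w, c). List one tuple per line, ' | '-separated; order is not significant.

Subexpression sizes:
  R → 4
  S → 4
  (R ⋈[b=c] S) → 2
  σ[c>=5]((R ⋈[b=c] S)) → 2
  σ[b>3](σ[c>=5]((R ⋈[b=c] S))) → 2

== RESULT ==
f | b | w | c
5 | 8 | t | 8
9 | 9 | q | 9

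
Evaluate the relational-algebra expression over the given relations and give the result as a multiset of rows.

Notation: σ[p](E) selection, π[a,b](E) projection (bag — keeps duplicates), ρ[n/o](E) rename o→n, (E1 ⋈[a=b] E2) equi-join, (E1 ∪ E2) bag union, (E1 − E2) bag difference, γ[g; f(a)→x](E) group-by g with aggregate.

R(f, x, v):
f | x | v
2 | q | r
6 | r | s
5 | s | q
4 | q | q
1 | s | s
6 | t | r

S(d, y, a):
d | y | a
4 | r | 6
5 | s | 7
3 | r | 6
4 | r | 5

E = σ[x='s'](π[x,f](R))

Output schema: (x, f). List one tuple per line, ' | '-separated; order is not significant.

Stepwise |·|:
  R → 6
  π[x,f](R) → 6
  σ[x='s'](π[x,f](R)) → 2

== RESULT ==
x | f
s | 1
s | 5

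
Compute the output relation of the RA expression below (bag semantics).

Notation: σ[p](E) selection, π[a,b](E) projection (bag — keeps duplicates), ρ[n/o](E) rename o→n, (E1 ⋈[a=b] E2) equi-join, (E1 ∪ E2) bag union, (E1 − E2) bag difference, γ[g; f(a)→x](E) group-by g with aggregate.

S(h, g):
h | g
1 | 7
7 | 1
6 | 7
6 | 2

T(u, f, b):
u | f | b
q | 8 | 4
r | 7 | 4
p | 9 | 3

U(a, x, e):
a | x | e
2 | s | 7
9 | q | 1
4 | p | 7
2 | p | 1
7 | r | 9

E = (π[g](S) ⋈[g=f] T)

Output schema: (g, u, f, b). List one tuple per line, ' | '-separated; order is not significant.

Per-node cardinality:
  S → 4
  π[g](S) → 4
  T → 3
  (π[g](S) ⋈[g=f] T) → 2

== RESULT ==
g | u | f | b
7 | r | 7 | 4
7 | r | 7 | 4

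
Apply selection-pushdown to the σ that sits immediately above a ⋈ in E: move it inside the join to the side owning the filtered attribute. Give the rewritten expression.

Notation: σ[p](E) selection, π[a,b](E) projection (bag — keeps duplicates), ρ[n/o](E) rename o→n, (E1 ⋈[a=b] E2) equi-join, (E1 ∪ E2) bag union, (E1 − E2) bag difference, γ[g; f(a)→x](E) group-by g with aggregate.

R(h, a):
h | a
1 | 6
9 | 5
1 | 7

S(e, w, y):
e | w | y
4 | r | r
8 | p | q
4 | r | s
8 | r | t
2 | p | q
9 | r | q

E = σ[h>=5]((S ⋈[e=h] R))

σ filters on h, owned by the right side.
E' = (S ⋈[e=h] σ[h>=5](R))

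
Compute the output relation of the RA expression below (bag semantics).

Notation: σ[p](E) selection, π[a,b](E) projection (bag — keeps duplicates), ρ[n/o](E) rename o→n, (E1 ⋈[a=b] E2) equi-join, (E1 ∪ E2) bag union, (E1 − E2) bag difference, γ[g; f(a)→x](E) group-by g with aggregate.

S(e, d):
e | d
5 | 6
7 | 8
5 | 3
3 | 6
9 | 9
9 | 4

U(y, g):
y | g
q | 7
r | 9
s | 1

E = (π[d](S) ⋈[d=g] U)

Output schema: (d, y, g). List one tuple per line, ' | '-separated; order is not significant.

Stepwise |·|:
  S → 6
  π[d](S) → 6
  U → 3
  (π[d](S) ⋈[d=g] U) → 1

== RESULT ==
d | y | g
9 | r | 9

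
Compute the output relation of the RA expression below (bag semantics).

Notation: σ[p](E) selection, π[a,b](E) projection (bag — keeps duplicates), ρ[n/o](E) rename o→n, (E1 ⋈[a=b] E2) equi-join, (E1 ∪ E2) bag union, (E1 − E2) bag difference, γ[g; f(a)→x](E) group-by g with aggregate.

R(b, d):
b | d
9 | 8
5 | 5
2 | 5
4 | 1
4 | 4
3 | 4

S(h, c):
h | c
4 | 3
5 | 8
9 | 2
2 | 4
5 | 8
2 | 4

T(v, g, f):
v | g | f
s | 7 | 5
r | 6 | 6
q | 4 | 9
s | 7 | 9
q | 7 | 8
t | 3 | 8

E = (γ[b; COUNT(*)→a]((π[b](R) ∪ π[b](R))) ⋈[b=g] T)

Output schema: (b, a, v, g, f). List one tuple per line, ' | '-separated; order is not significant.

Per-node cardinality:
  R → 6
  π[b](R) → 6
  R → 6
  π[b](R) → 6
  (π[b](R) ∪ π[b](R)) → 12
  γ[b; COUNT(*)→a]((π[b](R) ∪ π[b](R))) → 5
  T → 6
  (γ[b; COUNT(*)→a]((π[b](R) ∪ π[b](R))) ⋈[b=g] T) → 2

== RESULT ==
b | a | v | g | f
3 | 2 | t | 3 | 8
4 | 4 | q | 4 | 9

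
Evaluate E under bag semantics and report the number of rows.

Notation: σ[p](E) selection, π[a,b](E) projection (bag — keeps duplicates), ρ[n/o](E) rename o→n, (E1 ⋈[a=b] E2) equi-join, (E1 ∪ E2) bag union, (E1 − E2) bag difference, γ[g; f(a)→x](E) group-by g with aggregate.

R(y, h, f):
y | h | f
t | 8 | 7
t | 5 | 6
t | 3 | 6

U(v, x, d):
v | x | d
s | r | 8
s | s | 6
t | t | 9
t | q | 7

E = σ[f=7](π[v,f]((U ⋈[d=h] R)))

Per-node cardinality:
  U → 4
  R → 3
  (U ⋈[d=h] R) → 1
  π[v,f]((U ⋈[d=h] R)) → 1
  σ[f=7](π[v,f]((U ⋈[d=h] R))) → 1

|E| = 1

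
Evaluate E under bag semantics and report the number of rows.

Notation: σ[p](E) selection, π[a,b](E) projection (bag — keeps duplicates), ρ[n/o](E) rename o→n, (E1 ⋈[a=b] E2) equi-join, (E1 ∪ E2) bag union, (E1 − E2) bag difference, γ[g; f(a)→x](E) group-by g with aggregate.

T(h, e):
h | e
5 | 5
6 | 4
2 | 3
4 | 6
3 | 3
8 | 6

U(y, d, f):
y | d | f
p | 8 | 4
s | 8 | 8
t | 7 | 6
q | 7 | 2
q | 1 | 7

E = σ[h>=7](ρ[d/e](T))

Per-node cardinality:
  T → 6
  ρ[d/e](T) → 6
  σ[h>=7](ρ[d/e](T)) → 1

|E| = 1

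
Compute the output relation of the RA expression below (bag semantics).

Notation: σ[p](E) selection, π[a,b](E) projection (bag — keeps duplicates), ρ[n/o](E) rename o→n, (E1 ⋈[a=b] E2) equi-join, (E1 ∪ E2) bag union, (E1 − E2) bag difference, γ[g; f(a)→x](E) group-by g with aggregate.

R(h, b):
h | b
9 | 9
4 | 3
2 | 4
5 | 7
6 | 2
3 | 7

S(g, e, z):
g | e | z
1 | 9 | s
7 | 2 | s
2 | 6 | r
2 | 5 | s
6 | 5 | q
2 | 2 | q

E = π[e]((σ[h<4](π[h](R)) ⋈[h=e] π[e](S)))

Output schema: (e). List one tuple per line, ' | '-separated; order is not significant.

Per-node cardinality:
  R → 6
  π[h](R) → 6
  σ[h<4](π[h](R)) → 2
  S → 6
  π[e](S) → 6
  (σ[h<4](π[h](R)) ⋈[h=e] π[e](S)) → 2
  π[e]((σ[h<4](π[h](R)) ⋈[h=e] π[e](S))) → 2

== RESULT ==
e
2
2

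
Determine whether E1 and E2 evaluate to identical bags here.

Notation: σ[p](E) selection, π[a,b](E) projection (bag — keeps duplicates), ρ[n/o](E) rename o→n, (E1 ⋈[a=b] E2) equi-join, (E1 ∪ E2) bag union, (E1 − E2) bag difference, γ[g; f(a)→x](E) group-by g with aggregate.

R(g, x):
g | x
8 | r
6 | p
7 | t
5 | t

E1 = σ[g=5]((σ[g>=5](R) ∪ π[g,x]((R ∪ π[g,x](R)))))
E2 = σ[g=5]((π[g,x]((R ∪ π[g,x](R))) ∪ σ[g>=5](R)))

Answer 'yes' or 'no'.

E1 row counts bottom-up:
  R → 4
  σ[g>=5](R) → 4
  R → 4
  R → 4
  π[g,x](R) → 4
  (R ∪ π[g,x](R)) → 8
  π[g,x]((R ∪ π[g,x](R))) → 8
  (σ[g>=5](R) ∪ π[g,x]((R ∪ π[g,x](R)))) → 12
  σ[g=5]((σ[g>=5](R) ∪ π[g,x]((R ∪ π[g,x](R))))) → 3
E2 row counts bottom-up:
  R → 4
  R → 4
  π[g,x](R) → 4
  (R ∪ π[g,x](R)) → 8
  π[g,x]((R ∪ π[g,x](R))) → 8
  R → 4
  σ[g>=5](R) → 4
  (π[g,x]((R ∪ π[g,x](R))) ∪ σ[g>=5](R)) → 12
  σ[g=5]((π[g,x]((R ∪ π[g,x](R))) ∪ σ[g>=5](R))) → 3

E1 and E2 produce the same multiset:
g | x
5 | t
5 | t
5 | t

yes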